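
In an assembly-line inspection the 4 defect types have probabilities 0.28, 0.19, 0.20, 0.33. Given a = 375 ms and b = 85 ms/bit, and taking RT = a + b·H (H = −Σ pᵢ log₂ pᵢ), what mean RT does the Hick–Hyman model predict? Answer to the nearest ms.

542 ms

H = 0.28·log₂(1/0.28) + 0.19·log₂(1/0.19) + 0.20·log₂(1/0.20) + 0.33·log₂(1/0.33) = 1.9617 bits.
RT = 375 + 85 × 1.9617 = 541.74 ms.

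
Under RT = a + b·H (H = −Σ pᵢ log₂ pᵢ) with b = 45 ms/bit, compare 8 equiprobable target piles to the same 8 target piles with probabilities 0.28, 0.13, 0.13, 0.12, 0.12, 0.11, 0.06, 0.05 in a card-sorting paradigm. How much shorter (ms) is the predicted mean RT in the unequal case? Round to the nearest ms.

Equiprobable entropy H₀ = log₂ 8 = 3.0000 bits.
Skewed entropy H = −Σ pᵢ log₂ pᵢ = 2.8236 bits.
ΔRT = b·(H₀ − H) = 45 × 0.1764 = 7.94 ms.

8 ms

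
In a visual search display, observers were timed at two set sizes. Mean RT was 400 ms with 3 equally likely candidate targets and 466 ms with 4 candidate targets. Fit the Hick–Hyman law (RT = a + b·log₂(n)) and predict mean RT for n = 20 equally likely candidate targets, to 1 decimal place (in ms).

With log₂ n on the abscissa the relation is linear; from the two conditions:
  b = (466 − 400) / (log₂ 4 − log₂ 3) = 66 / (2 − 1.5850) = 159.022 ms/bit
  a = 400 − 159.022 × 1.5850 = 147.956 ms
Then RT(20) = 147.956 + 159.022 × log₂ 20 = 147.956 + 159.022 × 4.3219 ≈ 835.237 ms.

835.2 ms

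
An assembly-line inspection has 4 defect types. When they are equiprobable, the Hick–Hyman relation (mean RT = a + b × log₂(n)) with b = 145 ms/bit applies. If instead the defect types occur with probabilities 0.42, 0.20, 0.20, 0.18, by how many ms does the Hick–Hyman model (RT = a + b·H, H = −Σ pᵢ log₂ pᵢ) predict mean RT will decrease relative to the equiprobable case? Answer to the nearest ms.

15 ms

Equiprobable entropy H₀ = log₂ 4 = 2.0000 bits.
Skewed entropy H = −Σ pᵢ log₂ pᵢ = 1.8997 bits.
ΔRT = b·(H₀ − H) = 145 × 0.1003 = 14.54 ms.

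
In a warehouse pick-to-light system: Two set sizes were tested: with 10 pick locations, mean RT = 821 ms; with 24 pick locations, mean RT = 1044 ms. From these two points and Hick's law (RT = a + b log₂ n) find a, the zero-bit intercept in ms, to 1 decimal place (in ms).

b = (RT₂ − RT₁)/(log₂ n₂ − log₂ n₁) = (1044 − 821)/(4.5850 − 3.3219) = 176.559 ms/bit.
Intercept: a = 821 − 176.559·log₂(10) = 234.484 ms.

234.5 ms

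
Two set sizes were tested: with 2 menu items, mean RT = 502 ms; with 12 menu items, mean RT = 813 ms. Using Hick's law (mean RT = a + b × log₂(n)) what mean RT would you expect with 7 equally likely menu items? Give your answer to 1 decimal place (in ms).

With log₂ n on the abscissa the relation is linear; from the two conditions:
  b = (813 − 502) / (log₂ 12 − log₂ 2) = 311 / (3.5850 − 1) = 120.311 ms/bit
  a = 502 − 120.311 × 1 = 381.689 ms
Then RT(7) = 381.689 + 120.311 × log₂ 7 = 381.689 + 120.311 × 2.8074 ≈ 719.445 ms.

719.4 ms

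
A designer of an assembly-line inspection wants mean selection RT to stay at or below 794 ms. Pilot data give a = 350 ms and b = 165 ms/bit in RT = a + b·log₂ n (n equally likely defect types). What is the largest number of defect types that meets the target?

6

Information budget: (794 − 350)/165 = 2.6909 bits, so n ≤ 2^2.6909 = 6.457 → at most 6.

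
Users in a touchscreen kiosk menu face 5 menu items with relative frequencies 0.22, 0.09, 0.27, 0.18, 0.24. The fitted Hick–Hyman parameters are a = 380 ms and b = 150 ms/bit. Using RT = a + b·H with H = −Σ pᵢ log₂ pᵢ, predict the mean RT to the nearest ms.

H = 0.22·log₂(1/0.22) + 0.09·log₂(1/0.09) + 0.27·log₂(1/0.27) + 0.18·log₂(1/0.18) + 0.24·log₂(1/0.24) = 2.2427 bits.
RT = 380 + 150 × 2.2427 = 716.40 ms.

716 ms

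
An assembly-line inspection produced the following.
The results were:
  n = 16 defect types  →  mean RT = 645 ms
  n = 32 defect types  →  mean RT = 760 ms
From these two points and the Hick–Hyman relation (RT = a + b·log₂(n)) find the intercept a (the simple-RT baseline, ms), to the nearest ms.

185 ms

b = (RT₂ − RT₁)/(log₂ n₂ − log₂ n₁) = (760 − 645)/(5 − 4) = 115 ms/bit.
a = RT₁ − b·log₂ n₁ = 645 − 115 × 4 = 185.000 ms.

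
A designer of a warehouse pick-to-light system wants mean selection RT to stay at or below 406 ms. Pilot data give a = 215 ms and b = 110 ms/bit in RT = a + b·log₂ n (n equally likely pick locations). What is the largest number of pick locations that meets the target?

3

110·log₂ n ≤ 406 − 215 = 191, giving log₂ n ≤ 1.7364 and n ≤ 3.332. The largest whole number is 3.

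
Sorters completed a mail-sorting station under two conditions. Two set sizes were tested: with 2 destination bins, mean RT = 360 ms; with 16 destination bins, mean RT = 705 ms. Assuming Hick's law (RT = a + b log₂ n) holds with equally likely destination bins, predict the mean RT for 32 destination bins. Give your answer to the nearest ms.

820 ms

RT is linear in log₂ n, so two points fix the line:
  b = (705 − 360) / (log₂ 16 − log₂ 2) = 345 / (4 − 1) = 115 ms/bit
  a = 360 − 115 × 1 = 245 ms
Then RT(32) = 245 + 115 × log₂ 32 = 245 + 115 × 5 ≈ 820.000 ms.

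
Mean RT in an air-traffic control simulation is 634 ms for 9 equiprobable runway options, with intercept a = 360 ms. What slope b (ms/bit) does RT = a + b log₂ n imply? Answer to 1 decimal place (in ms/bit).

log₂(9) = 3.1699 bits.
b = (RT − a)/log₂ n = (634 − 360) / 3.1699 = 86.437 ms/bit.

86.4 ms/bit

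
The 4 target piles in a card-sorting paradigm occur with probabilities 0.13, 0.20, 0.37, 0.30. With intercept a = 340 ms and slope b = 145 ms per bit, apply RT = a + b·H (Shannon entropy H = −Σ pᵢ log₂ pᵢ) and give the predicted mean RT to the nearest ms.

Entropy contributions −pᵢ log₂ pᵢ: 0.3826, 0.4644, 0.5307, 0.5211; sum H = 1.8988 bits.
RT = a + bH = 340 + 145·1.8988 = 615.33 ms.

615 ms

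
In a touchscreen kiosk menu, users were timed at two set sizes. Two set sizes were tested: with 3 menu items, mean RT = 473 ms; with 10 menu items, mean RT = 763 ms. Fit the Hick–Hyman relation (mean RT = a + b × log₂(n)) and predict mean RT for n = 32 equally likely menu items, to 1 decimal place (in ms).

1043.2 ms

With log₂ n on the abscissa the relation is linear; from the two conditions:
  b = (763 − 473) / (log₂ 10 − log₂ 3) = 290 / (3.3219 − 1.5850) = 166.958 ms/bit
  a = 473 − 166.958 × 1.5850 = 208.378 ms
Then RT(32) = 208.378 + 166.958 × log₂ 32 = 208.378 + 166.958 × 5 ≈ 1043.167 ms.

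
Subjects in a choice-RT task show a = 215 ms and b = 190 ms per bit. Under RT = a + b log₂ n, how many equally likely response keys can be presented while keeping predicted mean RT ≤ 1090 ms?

190·log₂ n ≤ 1090 − 215 = 875, giving log₂ n ≤ 4.6053 and n ≤ 24.340. The largest whole number is 24.

24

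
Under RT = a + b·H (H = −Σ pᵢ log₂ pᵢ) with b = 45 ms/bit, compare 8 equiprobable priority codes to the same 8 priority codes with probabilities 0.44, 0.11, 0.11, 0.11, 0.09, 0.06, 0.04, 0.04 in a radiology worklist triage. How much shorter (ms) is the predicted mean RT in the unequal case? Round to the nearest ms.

Equiprobable entropy H₀ = log₂ 8 = 3.0000 bits.
Skewed entropy H = −Σ pᵢ log₂ pᵢ = 2.4997 bits.
ΔRT = b·(H₀ − H) = 45 × 0.5003 = 22.51 ms.

23 ms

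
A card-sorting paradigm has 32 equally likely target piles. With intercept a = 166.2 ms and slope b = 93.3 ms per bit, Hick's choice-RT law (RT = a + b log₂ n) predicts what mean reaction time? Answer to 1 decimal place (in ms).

log₂(32) = 5 bits, so RT = 166.2 + 93.3 × 5 ≈ 632.700 ms.

632.7 ms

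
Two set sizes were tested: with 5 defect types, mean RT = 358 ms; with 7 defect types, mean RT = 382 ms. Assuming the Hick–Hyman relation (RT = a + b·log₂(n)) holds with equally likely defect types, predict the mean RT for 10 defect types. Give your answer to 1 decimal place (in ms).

407.4 ms

Fit slope and intercept:
  b = (382 − 358) / (log₂ 7 − log₂ 5) = 24 / (2.8074 − 2.3219) = 49.441 ms/bit
  a = 358 − 49.441 × 2.3219 = 243.201 ms
Then RT(10) = 243.201 + 49.441 × log₂ 10 = 243.201 + 49.441 × 3.3219 ≈ 407.441 ms.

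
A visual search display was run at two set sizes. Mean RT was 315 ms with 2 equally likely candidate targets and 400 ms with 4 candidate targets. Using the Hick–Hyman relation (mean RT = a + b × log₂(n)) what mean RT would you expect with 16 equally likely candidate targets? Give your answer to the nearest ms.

570 ms

Solve the two-equation system in a and b:
  b = (400 − 315) / (log₂ 4 − log₂ 2) = 85 / (2 − 1) = 85 ms/bit
  a = 315 − 85 × 1 = 230 ms
Then RT(16) = 230 + 85 × log₂ 16 = 230 + 85 × 4 ≈ 570.000 ms.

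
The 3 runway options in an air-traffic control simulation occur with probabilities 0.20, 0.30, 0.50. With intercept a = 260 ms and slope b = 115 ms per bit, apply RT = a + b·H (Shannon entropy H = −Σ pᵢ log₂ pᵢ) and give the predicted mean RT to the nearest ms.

Entropy contributions −pᵢ log₂ pᵢ: 0.4644, 0.5211, 0.5000; sum H = 1.4855 bits.
RT = a + bH = 260 + 115·1.4855 = 430.83 ms.

431 ms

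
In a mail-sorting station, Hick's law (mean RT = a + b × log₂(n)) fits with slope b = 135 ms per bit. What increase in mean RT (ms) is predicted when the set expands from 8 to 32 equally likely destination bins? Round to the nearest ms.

270 ms

The intercept a cancels: ΔRT = b·(log₂ n₂ − log₂ n₁) = b·log₂(n₂/n₁).
log₂(32) − log₂(8) = log₂(32/8) = log₂(4) = 2.
ΔRT = 135 × 2.0000 = 270.000 ms.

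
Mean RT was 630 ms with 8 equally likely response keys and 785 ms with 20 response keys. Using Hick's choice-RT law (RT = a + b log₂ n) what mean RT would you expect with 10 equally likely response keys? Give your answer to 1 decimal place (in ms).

Fit slope and intercept:
  b = (785 − 630) / (log₂ 20 − log₂ 8) = 155 / (4.3219 − 3) = 117.253 ms/bit
  a = 630 − 117.253 × 3 = 278.241 ms
Then RT(10) = 278.241 + 117.253 × log₂ 10 = 278.241 + 117.253 × 3.3219 ≈ 667.747 ms.

667.7 ms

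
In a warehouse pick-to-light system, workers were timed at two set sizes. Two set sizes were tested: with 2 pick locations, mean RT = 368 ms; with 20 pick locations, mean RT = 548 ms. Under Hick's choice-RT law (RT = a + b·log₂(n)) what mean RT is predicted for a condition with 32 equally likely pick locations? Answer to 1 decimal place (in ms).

584.7 ms

Solve the two-equation system in a and b:
  b = (548 − 368) / (log₂ 20 − log₂ 2) = 180 / (4.3219 − 1) = 54.185 ms/bit
  a = 368 − 54.185 × 1 = 313.815 ms
Then RT(32) = 313.815 + 54.185 × log₂ 32 = 313.815 + 54.185 × 5 ≈ 584.742 ms.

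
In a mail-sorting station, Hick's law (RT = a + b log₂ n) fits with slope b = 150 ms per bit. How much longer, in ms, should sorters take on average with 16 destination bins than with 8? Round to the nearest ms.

150 ms

ΔRT = (a + b log₂ n₂) − (a + b log₂ n₁) = b·(log₂ n₂ − log₂ n₁).
log₂(16) − log₂(8) = log₂(16/8) = log₂(2) = 1.
ΔRT = 150 × 1.0000 = 150.000 ms.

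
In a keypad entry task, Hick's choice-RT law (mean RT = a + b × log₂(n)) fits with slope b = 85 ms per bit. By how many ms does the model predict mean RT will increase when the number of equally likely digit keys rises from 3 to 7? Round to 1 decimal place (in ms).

ΔRT = (a + b log₂ n₂) − (a + b log₂ n₁) = b·(log₂ n₂ − log₂ n₁).
log₂(7) − log₂(3) = 2.8074 − 1.5850 = 1.2224.
ΔRT = 85 × 1.2224 = 103.903 ms.

103.9 ms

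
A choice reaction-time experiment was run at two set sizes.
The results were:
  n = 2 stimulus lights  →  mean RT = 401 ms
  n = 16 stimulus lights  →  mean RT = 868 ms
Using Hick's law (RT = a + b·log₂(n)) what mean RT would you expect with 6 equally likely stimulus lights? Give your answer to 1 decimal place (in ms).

RT is linear in log₂ n, so two points fix the line:
  b = (868 − 401) / (log₂ 16 − log₂ 2) = 467 / (4 − 1) = 155.667 ms/bit
  a = 401 − 155.667 × 1 = 245.333 ms
Then RT(6) = 245.333 + 155.667 × log₂ 6 = 245.333 + 155.667 × 2.5850 ≈ 647.726 ms.

647.7 ms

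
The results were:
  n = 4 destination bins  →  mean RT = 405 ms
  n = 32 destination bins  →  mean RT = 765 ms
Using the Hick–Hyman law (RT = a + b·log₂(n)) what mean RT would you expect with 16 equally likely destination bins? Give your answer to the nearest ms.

645 ms

RT is linear in log₂ n, so two points fix the line:
  b = (765 − 405) / (log₂ 32 − log₂ 4) = 360 / (5 − 2) = 120 ms/bit
  a = 405 − 120 × 2 = 165 ms
Then RT(16) = 165 + 120 × log₂ 16 = 165 + 120 × 4 ≈ 645.000 ms.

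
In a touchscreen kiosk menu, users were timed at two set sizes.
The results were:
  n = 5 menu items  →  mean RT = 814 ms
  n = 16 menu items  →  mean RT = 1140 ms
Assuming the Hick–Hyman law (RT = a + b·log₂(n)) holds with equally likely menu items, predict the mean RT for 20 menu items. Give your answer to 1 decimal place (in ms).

1202.5 ms

Solve the two-equation system in a and b:
  b = (1140 − 814) / (log₂ 16 − log₂ 5) = 326 / (4 − 2.3219) = 194.271 ms/bit
  a = 814 − 194.271 × 2.3219 = 362.918 ms
Then RT(20) = 362.918 + 194.271 × log₂ 20 = 362.918 + 194.271 × 4.3219 ≈ 1202.541 ms.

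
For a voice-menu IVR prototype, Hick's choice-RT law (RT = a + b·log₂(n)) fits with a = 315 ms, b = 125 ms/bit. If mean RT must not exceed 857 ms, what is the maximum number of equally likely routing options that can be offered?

Set 315 + 125·log₂ n ≤ 857 → log₂ n ≤ (857 − 315)/125 = 4.3360.
So n ≤ 2^4.3360 = 20.196; the largest integer n is 20.

20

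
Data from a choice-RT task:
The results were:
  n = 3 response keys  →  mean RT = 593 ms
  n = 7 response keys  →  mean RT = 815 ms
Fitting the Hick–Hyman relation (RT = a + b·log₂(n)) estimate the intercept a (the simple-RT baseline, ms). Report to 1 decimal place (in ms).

b = (RT₂ − RT₁)/(log₂ n₂ − log₂ n₁) = (815 − 593)/(2.8074 − 1.5850) = 181.611 ms/bit.
a = RT₁ − b·log₂ n₁ = 593 − 181.611 × 1.5850 = 305.153 ms.

305.2 ms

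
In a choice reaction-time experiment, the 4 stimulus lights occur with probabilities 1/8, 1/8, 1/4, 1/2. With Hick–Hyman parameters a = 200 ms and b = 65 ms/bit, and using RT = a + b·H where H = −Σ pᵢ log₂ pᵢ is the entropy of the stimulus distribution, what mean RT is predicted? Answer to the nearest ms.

H = −Σ pᵢ log₂ pᵢ = 0.125·3 + 0.125·3 + 0.25·2 + 0.5·1 = 1.750 bits.
RT = 200 + 65 × 1.750 = 313.75 ms.

314 ms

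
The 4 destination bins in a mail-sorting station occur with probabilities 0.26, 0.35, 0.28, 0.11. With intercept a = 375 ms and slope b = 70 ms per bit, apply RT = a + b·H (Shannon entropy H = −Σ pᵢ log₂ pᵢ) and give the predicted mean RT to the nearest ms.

508 ms

H = 0.26·log₂(1/0.26) + 0.35·log₂(1/0.35) + 0.28·log₂(1/0.28) + 0.11·log₂(1/0.11) = 1.8999 bits.
RT = 375 + 70 × 1.8999 = 507.99 ms.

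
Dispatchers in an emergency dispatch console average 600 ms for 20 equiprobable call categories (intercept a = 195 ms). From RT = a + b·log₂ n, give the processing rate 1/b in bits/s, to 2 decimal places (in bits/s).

b = (600 − 195)/log₂ 20 = 405/4.3219 = 93.708 ms per bit = 0.09371 s/bit; the reciprocal is 10.671 bits/s.

10.67 bits/s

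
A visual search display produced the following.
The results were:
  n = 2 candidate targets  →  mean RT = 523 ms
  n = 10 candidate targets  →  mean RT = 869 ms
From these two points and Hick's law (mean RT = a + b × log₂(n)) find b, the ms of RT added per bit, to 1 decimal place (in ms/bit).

The slope on a log₂ axis is (869 − 523) / (3.3219 − 1) = 149.014 ms/bit.

149.0 ms/bit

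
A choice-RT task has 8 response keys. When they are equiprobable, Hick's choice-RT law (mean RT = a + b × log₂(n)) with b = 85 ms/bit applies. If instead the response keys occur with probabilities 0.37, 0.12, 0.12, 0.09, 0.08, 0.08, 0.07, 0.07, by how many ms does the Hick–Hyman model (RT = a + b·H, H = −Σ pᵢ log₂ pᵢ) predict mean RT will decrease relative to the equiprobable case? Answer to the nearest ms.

The RT saving is b·ΔH. Equiprobable H₀ = log₂(8) = 3.0000 bits; with the given probabilities H = 2.6976 bits.
b·(H₀ − H) = 85 × (3.0000 − 2.6976) = 25.70 ms.

26 ms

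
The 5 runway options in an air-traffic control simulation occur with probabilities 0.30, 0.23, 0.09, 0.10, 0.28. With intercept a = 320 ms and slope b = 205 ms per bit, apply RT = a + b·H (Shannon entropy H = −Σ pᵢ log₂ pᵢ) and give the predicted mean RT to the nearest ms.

764 ms

H = 0.30·log₂(1/0.30) + 0.23·log₂(1/0.23) + 0.09·log₂(1/0.09) + 0.10·log₂(1/0.10) + 0.28·log₂(1/0.28) = 2.1678 bits.
RT = 320 + 205 × 2.1678 = 764.40 ms.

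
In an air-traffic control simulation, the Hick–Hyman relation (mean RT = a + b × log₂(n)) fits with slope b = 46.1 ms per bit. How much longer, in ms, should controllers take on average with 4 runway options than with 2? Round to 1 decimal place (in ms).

Only the slope matters, since a is common to both: ΔRT = b·log₂(n₂/n₁).
log₂(4) − log₂(2) = log₂(4/2) = log₂(2) = 1.
ΔRT = 46.1 × 1.0000 = 46.100 ms.

46.1 ms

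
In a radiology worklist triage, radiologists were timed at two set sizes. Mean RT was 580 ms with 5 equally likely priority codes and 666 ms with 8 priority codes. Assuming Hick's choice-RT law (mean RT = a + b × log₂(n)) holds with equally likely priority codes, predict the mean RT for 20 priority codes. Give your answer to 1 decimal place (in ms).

With log₂ n on the abscissa the relation is linear; from the two conditions:
  b = (666 − 580) / (log₂ 8 − log₂ 5) = 86 / (3 − 2.3219) = 126.830 ms/bit
  a = 580 − 126.830 × 2.3219 = 285.509 ms
Then RT(20) = 285.509 + 126.830 × log₂ 20 = 285.509 + 126.830 × 4.3219 ≈ 833.660 ms.

833.7 ms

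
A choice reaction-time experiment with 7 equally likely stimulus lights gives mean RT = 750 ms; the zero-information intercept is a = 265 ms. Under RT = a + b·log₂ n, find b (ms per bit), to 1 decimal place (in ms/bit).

7 alternatives carry log₂ 7 = 2.8074 bits; the choice cost is 750 − 265 = 485 ms, so b = 485/2.8074 = 172.760 ms/bit.

172.8 ms/bit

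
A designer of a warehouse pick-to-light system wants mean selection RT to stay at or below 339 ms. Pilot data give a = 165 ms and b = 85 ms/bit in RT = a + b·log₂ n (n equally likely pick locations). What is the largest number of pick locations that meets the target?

Information budget: (339 − 165)/85 = 2.0471 bits, so n ≤ 2^2.0471 = 4.133 → at most 4.

4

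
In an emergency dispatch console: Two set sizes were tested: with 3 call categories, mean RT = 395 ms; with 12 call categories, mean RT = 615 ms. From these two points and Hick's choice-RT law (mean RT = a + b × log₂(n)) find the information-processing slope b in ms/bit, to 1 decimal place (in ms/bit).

b = (RT₂ − RT₁)/(log₂ n₂ − log₂ n₁) = (615 − 395)/(3.5850 − 1.5850) = 110.000 ms/bit.

110.0 ms/bit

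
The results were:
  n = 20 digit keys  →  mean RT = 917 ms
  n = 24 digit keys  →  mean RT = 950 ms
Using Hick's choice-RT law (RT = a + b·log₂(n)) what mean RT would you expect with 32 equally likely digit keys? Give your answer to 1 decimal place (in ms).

Fit slope and intercept:
  b = (950 − 917) / (log₂ 24 − log₂ 20) = 33 / (4.5850 − 4.3219) = 125.459 ms/bit
  a = 917 − 125.459 × 4.3219 = 374.776 ms
Then RT(32) = 374.776 + 125.459 × log₂ 32 = 374.776 + 125.459 × 5 ≈ 1002.070 ms.

1002.1 ms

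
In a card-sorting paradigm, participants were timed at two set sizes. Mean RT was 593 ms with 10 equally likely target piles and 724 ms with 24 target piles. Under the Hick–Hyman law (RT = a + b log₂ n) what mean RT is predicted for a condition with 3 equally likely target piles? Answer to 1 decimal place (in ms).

412.8 ms

Fit slope and intercept:
  b = (724 − 593) / (log₂ 24 − log₂ 10) = 131 / (4.5850 − 3.3219) = 103.718 ms/bit
  a = 593 − 103.718 × 3.3219 = 248.455 ms
Then RT(3) = 248.455 + 103.718 × log₂ 3 = 248.455 + 103.718 × 1.5850 ≈ 412.845 ms.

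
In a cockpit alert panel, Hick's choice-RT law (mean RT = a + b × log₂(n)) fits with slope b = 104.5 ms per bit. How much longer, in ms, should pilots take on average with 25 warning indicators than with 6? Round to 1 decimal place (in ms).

ΔRT = (a + b log₂ n₂) − (a + b log₂ n₁) = b·(log₂ n₂ − log₂ n₁).
log₂(25) − log₂(6) = 4.6439 − 2.5850 = 2.0589.
ΔRT = 104.5 × 2.0589 = 215.154 ms.

215.2 ms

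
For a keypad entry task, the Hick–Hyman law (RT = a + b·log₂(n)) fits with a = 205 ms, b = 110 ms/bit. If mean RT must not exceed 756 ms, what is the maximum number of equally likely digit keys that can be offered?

110·log₂ n ≤ 756 − 205 = 551, giving log₂ n ≤ 5.0091 and n ≤ 32.202. The largest whole number is 32.

32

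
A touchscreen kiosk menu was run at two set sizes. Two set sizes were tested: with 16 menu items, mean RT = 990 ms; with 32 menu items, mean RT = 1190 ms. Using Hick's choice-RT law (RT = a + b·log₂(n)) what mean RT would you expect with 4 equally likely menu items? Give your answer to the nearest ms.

590 ms

Solve the two-equation system in a and b:
  b = (1190 − 990) / (log₂ 32 − log₂ 16) = 200 / (5 − 4) = 200 ms/bit
  a = 990 − 200 × 4 = 190 ms
Then RT(4) = 190 + 200 × log₂ 4 = 190 + 200 × 2 ≈ 590.000 ms.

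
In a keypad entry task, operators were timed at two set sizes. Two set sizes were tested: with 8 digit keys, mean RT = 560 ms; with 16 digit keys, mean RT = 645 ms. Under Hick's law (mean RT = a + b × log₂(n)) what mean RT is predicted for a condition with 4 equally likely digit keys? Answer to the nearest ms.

With log₂ n on the abscissa the relation is linear; from the two conditions:
  b = (645 − 560) / (log₂ 16 − log₂ 8) = 85 / (4 − 3) = 85 ms/bit
  a = 560 − 85 × 3 = 305 ms
Then RT(4) = 305 + 85 × log₂ 4 = 305 + 85 × 2 ≈ 475.000 ms.

475 ms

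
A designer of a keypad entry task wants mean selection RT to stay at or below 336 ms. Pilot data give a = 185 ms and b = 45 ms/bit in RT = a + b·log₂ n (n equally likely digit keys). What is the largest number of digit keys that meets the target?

Set 185 + 45·log₂ n ≤ 336 → log₂ n ≤ (336 − 185)/45 = 3.3556.
So n ≤ 2^3.3556 = 10.236; the largest integer n is 10.

10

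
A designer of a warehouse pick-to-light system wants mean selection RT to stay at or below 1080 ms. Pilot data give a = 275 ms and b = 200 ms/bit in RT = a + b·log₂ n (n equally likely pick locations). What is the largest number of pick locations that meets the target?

16

200·log₂ n ≤ 1080 − 275 = 805, giving log₂ n ≤ 4.0250 and n ≤ 16.280. The largest whole number is 16.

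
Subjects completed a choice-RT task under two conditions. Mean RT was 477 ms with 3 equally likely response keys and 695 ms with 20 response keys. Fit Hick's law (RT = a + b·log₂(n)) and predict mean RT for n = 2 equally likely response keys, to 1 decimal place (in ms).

430.4 ms

Solve the two-equation system in a and b:
  b = (695 − 477) / (log₂ 20 − log₂ 3) = 218 / (4.3219 − 1.5850) = 79.650 ms/bit
  a = 477 − 79.650 × 1.5850 = 350.757 ms
Then RT(2) = 350.757 + 79.650 × log₂ 2 = 350.757 + 79.650 × 1 ≈ 430.408 ms.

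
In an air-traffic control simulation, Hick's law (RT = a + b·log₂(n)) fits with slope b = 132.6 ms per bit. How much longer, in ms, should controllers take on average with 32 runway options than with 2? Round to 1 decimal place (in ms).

Only the slope matters, since a is common to both: ΔRT = b·log₂(n₂/n₁).
log₂(32) − log₂(2) = log₂(32/2) = log₂(16) = 4.
ΔRT = 132.6 × 4.0000 = 530.400 ms.

530.4 ms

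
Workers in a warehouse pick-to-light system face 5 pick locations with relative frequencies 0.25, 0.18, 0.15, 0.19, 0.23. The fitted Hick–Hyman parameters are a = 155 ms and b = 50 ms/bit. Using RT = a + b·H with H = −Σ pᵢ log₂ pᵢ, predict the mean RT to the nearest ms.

H = 0.25·log₂(1/0.25) + 0.18·log₂(1/0.18) + 0.15·log₂(1/0.15) + 0.19·log₂(1/0.19) + 0.23·log₂(1/0.23) = 2.2987 bits.
RT = 155 + 50 × 2.2987 = 269.94 ms.

270 ms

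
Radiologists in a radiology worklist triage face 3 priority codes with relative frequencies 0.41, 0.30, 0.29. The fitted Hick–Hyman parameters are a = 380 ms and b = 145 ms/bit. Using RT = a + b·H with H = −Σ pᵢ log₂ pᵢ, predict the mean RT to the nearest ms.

Entropy contributions −pᵢ log₂ pᵢ: 0.5274, 0.5211, 0.5179; sum H = 1.5664 bits.
RT = a + bH = 380 + 145·1.5664 = 607.12 ms.

607 ms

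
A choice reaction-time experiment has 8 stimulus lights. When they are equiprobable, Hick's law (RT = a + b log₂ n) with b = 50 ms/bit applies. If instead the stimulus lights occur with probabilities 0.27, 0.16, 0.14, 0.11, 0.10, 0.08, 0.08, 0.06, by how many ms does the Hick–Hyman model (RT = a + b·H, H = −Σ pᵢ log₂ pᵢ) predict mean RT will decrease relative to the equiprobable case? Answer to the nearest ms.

Equiprobable entropy H₀ = log₂ 8 = 3.0000 bits.
Skewed entropy H = −Σ pᵢ log₂ pᵢ = 2.8392 bits.
ΔRT = b·(H₀ − H) = 50 × 0.1608 = 8.04 ms.

8 ms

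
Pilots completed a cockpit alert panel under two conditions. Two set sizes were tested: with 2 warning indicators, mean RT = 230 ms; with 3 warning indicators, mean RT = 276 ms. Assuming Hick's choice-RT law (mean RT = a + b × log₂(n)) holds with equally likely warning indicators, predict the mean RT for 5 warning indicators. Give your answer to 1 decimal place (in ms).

With log₂ n on the abscissa the relation is linear; from the two conditions:
  b = (276 − 230) / (log₂ 3 − log₂ 2) = 46 / (1.5850 − 1) = 78.638 ms/bit
  a = 230 − 78.638 × 1 = 151.362 ms
Then RT(5) = 151.362 + 78.638 × log₂ 5 = 151.362 + 78.638 × 2.3219 ≈ 333.953 ms.

334.0 ms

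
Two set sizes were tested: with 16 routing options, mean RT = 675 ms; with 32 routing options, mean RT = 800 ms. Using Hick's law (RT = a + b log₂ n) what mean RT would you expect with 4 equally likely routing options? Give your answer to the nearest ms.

RT is linear in log₂ n, so two points fix the line:
  b = (800 − 675) / (log₂ 32 − log₂ 16) = 125 / (5 − 4) = 125 ms/bit
  a = 675 − 125 × 4 = 175 ms
Then RT(4) = 175 + 125 × log₂ 4 = 175 + 125 × 2 ≈ 425.000 ms.

425 ms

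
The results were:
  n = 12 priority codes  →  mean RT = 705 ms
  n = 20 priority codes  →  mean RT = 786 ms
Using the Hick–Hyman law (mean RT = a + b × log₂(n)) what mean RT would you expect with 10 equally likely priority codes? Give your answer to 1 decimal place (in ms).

676.1 ms

Fit slope and intercept:
  b = (786 − 705) / (log₂ 20 − log₂ 12) = 81 / (4.3219 − 3.5850) = 109.910 ms/bit
  a = 705 − 109.910 × 3.5850 = 310.976 ms
Then RT(10) = 310.976 + 109.910 × log₂ 10 = 310.976 + 109.910 × 3.3219 ≈ 676.090 ms.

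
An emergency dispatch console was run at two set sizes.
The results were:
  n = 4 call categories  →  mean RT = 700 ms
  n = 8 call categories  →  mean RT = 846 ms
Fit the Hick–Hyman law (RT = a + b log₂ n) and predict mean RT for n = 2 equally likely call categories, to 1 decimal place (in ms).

RT is linear in log₂ n, so two points fix the line:
  b = (846 − 700) / (log₂ 8 − log₂ 4) = 146 / (3 − 2) = 146.000 ms/bit
  a = 700 − 146.000 × 2 = 408.000 ms
Then RT(2) = 408.000 + 146.000 × log₂ 2 = 408.000 + 146.000 × 1 ≈ 554.000 ms.

554.0 ms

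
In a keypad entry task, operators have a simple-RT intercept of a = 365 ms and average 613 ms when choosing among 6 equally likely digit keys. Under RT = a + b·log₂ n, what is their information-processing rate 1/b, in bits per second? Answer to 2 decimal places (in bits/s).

10.42 bits/s

Choice component = 613 − 365 = 248 ms over log₂(6) = 2.5850 bits.
b = 248 / 2.5850 = 95.939 ms/bit, so 1/b = 10.423 bits/s.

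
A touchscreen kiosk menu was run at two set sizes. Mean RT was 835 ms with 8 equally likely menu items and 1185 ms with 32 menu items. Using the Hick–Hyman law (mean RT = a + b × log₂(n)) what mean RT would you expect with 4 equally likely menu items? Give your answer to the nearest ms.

660 ms

RT is linear in log₂ n, so two points fix the line:
  b = (1185 − 835) / (log₂ 32 − log₂ 8) = 350 / (5 − 3) = 175 ms/bit
  a = 835 − 175 × 3 = 310 ms
Then RT(4) = 310 + 175 × log₂ 4 = 310 + 175 × 2 ≈ 660.000 ms.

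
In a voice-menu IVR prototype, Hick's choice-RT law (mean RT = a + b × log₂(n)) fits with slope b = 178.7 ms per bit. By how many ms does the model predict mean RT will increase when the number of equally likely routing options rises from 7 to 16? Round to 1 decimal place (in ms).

ΔRT = (a + b log₂ n₂) − (a + b log₂ n₁) = b·(log₂ n₂ − log₂ n₁).
log₂(16) − log₂(7) = 4 − 2.8074 = 1.1926.
ΔRT = 178.7 × 1.1926 = 213.126 ms.

213.1 ms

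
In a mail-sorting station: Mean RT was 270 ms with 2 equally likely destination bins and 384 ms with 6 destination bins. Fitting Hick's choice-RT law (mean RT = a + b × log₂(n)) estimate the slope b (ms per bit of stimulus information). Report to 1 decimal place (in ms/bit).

b = (RT₂ − RT₁)/(log₂ n₂ − log₂ n₁) = (384 − 270)/(2.5850 − 1) = 71.926 ms/bit.

71.9 ms/bit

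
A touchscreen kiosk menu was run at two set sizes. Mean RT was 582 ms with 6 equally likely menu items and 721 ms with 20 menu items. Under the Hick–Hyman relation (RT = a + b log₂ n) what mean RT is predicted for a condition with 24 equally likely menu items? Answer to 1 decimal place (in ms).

742.0 ms

Solve the two-equation system in a and b:
  b = (721 − 582) / (log₂ 20 − log₂ 6) = 139 / (4.3219 − 2.5850) = 80.025 ms/bit
  a = 582 − 80.025 × 2.5850 = 375.139 ms
Then RT(24) = 375.139 + 80.025 × log₂ 24 = 375.139 + 80.025 × 4.5850 ≈ 742.049 ms.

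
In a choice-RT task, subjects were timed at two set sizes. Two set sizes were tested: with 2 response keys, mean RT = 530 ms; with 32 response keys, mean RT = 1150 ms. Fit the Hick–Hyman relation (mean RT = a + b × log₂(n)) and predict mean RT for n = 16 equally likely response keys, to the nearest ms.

995 ms

Solve the two-equation system in a and b:
  b = (1150 − 530) / (log₂ 32 − log₂ 2) = 620 / (5 − 1) = 155 ms/bit
  a = 530 − 155 × 1 = 375 ms
Then RT(16) = 375 + 155 × log₂ 16 = 375 + 155 × 4 ≈ 995.000 ms.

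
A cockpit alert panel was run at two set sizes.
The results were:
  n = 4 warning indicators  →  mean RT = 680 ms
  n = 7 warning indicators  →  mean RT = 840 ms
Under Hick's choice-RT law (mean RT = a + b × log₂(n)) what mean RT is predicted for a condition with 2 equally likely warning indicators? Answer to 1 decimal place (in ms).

481.8 ms

With log₂ n on the abscissa the relation is linear; from the two conditions:
  b = (840 − 680) / (log₂ 7 − log₂ 4) = 160 / (2.8074 − 2) = 198.178 ms/bit
  a = 680 − 198.178 × 2 = 283.644 ms
Then RT(2) = 283.644 + 198.178 × log₂ 2 = 283.644 + 198.178 × 1 ≈ 481.822 ms.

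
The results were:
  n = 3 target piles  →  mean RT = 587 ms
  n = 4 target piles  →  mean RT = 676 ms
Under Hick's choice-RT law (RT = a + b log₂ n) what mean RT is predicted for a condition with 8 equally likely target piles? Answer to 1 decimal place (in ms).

With log₂ n on the abscissa the relation is linear; from the two conditions:
  b = (676 − 587) / (log₂ 4 − log₂ 3) = 89 / (2 − 1.5850) = 214.438 ms/bit
  a = 587 − 214.438 × 1.5850 = 247.123 ms
Then RT(8) = 247.123 + 214.438 × log₂ 8 = 247.123 + 214.438 × 3 ≈ 890.438 ms.

890.4 ms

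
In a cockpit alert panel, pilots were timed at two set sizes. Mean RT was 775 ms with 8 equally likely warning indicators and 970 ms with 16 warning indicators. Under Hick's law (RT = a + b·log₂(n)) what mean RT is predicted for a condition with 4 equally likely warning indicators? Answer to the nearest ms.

With log₂ n on the abscissa the relation is linear; from the two conditions:
  b = (970 − 775) / (log₂ 16 − log₂ 8) = 195 / (4 − 3) = 195 ms/bit
  a = 775 − 195 × 3 = 190 ms
Then RT(4) = 190 + 195 × log₂ 4 = 190 + 195 × 2 ≈ 580.000 ms.

580 ms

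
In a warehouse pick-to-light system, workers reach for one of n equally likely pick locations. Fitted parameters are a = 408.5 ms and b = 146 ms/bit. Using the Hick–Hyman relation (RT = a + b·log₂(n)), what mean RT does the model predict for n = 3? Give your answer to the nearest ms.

640 ms

log₂(3) = 1.5850 bits, so RT = 408.5 + 146 × 1.5850 ≈ 639.905 ms.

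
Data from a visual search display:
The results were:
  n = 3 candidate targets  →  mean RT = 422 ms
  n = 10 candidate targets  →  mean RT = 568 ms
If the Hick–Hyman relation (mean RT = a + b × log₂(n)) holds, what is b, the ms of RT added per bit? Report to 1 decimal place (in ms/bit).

84.1 ms/bit

Slope: b = (568 − 422) / (log₂ 10 − log₂ 3) = 146/1.7370 = 84.055 ms/bit.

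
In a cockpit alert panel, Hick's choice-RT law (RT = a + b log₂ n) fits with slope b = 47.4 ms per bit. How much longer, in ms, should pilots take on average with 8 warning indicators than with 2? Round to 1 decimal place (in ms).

94.8 ms

The intercept a cancels: ΔRT = b·(log₂ n₂ − log₂ n₁) = b·log₂(n₂/n₁).
log₂(8) − log₂(2) = log₂(8/2) = log₂(4) = 2.
ΔRT = 47.4 × 2.0000 = 94.800 ms.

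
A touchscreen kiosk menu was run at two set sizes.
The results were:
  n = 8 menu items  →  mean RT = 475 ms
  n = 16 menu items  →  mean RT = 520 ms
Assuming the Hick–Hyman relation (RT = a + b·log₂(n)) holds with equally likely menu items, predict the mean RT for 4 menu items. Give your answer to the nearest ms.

430 ms

Fit slope and intercept:
  b = (520 − 475) / (log₂ 16 − log₂ 8) = 45 / (4 − 3) = 45 ms/bit
  a = 475 − 45 × 3 = 340 ms
Then RT(4) = 340 + 45 × log₂ 4 = 340 + 45 × 2 ≈ 430.000 ms.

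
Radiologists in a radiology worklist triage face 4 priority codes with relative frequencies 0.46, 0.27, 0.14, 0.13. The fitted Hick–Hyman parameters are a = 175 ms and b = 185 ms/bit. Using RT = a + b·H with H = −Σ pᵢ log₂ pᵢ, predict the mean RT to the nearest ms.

509 ms

H = 0.46·log₂(1/0.46) + 0.27·log₂(1/0.27) + 0.14·log₂(1/0.14) + 0.13·log₂(1/0.13) = 1.8051 bits.
RT = 175 + 185 × 1.8051 = 508.95 ms.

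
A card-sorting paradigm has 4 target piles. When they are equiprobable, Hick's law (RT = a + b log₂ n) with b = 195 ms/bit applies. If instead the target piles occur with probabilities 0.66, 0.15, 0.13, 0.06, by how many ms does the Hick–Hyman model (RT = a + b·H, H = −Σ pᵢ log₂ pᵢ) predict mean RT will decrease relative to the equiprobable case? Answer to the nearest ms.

Equiprobable entropy H₀ = log₂ 4 = 2.0000 bits.
Skewed entropy H = −Σ pᵢ log₂ pᵢ = 1.4324 bits.
ΔRT = b·(H₀ − H) = 195 × 0.5676 = 110.69 ms.

111 ms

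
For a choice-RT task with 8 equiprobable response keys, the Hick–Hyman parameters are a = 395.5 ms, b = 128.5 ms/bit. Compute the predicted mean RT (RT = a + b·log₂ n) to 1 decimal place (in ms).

log₂(8) = 3 bits, so RT = 395.5 + 128.5 × 3 ≈ 781.000 ms.

781.0 ms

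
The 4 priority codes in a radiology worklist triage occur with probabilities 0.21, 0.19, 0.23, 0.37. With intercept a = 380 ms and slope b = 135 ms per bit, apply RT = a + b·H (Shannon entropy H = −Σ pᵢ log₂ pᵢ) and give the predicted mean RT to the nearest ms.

643 ms

H = 0.21·log₂(1/0.21) + 0.19·log₂(1/0.19) + 0.23·log₂(1/0.23) + 0.37·log₂(1/0.37) = 1.9464 bits.
RT = 380 + 135 × 1.9464 = 642.77 ms.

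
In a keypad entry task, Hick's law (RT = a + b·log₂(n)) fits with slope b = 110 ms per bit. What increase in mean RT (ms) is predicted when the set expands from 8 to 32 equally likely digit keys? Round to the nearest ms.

Only the slope matters, since a is common to both: ΔRT = b·log₂(n₂/n₁).
log₂(32) − log₂(8) = log₂(32/8) = log₂(4) = 2.
ΔRT = 110 × 2.0000 = 220.000 ms.

220 ms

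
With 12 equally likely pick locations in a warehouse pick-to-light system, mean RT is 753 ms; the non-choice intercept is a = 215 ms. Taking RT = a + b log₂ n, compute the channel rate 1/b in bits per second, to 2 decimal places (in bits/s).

b = (753 − 215)/log₂ 12 = 538/3.5850 = 150.071 ms per bit = 0.15007 s/bit; the reciprocal is 6.663 bits/s.

6.66 bits/s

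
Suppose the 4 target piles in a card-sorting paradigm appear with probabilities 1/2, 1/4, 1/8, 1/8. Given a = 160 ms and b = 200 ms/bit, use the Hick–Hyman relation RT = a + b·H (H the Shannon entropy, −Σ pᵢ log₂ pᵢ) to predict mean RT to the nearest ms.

510 ms

Each term −pᵢ log₂ pᵢ: 0.5·1 + 0.25·2 + 0.125·3 + 0.125·3; summed, H = 1.750 bits.
Mean RT = a + bH = 160 + 200·1.750 = 510.00 ms.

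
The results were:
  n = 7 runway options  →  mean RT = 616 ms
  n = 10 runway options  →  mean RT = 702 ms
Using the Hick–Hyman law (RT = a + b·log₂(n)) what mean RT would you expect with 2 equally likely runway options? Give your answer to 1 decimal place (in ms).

Solve the two-equation system in a and b:
  b = (702 − 616) / (log₂ 10 − log₂ 7) = 86 / (3.3219 − 2.8074) = 167.129 ms/bit
  a = 616 − 167.129 × 2.8074 = 146.810 ms
Then RT(2) = 146.810 + 167.129 × log₂ 2 = 146.810 + 167.129 × 1 ≈ 313.939 ms.

313.9 ms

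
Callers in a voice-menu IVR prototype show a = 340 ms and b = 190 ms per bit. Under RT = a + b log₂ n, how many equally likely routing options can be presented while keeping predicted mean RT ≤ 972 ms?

10

Information budget: (972 − 340)/190 = 3.3263 bits, so n ≤ 2^3.3263 = 10.030 → at most 10.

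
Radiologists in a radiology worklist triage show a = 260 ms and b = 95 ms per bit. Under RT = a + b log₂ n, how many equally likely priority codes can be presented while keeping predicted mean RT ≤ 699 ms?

24

Information budget: (699 − 260)/95 = 4.6211 bits, so n ≤ 2^4.6211 = 24.608 → at most 24.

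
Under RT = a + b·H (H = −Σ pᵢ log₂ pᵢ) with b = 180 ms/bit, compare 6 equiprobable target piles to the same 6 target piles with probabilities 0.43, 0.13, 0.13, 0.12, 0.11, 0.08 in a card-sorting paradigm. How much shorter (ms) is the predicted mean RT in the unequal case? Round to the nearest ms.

52 ms

Equiprobable entropy H₀ = log₂ 6 = 2.5850 bits.
Skewed entropy H = −Σ pᵢ log₂ pᵢ = 2.2977 bits.
ΔRT = b·(H₀ − H) = 180 × 0.2872 = 51.70 ms.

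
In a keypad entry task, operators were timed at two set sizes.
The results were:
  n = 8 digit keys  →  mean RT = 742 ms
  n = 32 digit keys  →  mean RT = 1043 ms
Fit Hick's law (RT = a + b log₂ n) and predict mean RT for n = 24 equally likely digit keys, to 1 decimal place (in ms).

RT is linear in log₂ n, so two points fix the line:
  b = (1043 − 742) / (log₂ 32 − log₂ 8) = 301 / (5 − 3) = 150.500 ms/bit
  a = 742 − 150.500 × 3 = 290.500 ms
Then RT(24) = 290.500 + 150.500 × log₂ 24 = 290.500 + 150.500 × 4.5850 ≈ 980.537 ms.

980.5 ms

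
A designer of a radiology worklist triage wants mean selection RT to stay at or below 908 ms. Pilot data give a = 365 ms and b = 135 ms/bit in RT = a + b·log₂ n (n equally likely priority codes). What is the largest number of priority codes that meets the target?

16

Information budget: (908 − 365)/135 = 4.0222 bits, so n ≤ 2^4.0222 = 16.248 → at most 16.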